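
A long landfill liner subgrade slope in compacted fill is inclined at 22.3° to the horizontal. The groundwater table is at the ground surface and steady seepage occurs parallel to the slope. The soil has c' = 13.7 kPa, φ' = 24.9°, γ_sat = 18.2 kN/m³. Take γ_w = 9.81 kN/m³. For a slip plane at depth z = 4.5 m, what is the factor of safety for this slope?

With seepage parallel to the slope and the water table at the surface, the effective normal stress on the slip plane uses the buoyant unit weight γ' = γ_sat − γ_w while the driving shear stress uses γ_sat:
FS = [c' + γ' z cos²β tanφ'] / [γ_sat z sinβ cosβ]
γ' = 18.2 − 9.81 = 8.39 kN/m³
Numerator = 13.7 + 8.39·4.5·cos²22.3°·tan24.9° = 13.7 + 8.39·4.5·0.8560·0.4642 = 28.702 kPa
Denominator = 18.2·4.5·sin22.3°·cos22.3° = 18.2·4.5·0.3795·0.9252 = 28.753 kPa
FS = 28.702 / 28.753 = 0.998

FS = 1.00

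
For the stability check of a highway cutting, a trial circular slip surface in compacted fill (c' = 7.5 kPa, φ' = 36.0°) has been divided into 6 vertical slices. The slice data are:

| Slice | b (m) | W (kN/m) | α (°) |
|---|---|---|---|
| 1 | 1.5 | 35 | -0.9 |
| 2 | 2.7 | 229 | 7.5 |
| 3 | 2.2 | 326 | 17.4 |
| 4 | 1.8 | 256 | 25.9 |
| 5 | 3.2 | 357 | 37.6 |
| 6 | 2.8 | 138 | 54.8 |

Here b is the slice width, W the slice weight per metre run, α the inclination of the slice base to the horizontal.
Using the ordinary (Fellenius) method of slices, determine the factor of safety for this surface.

FS = 1.72

Ordinary method of slices: FS = Σ[c'·Δl_i + (W_i cosα_i)·tanφ'] / Σ W_i sinα_i, with Δl_i = b_i / cosα_i.
Slice 1: Δl = 1.5/cos(-0.9°) = 1.500 m; N'_1 = 35·cos(-0.9°) = 35.0; c'Δl = 11.25; W sinα = -0.5
Slice 2: Δl = 2.7/cos7.5° = 2.723 m; N'_2 = 229·cos7.5° = 227.0; c'Δl = 20.42; W sinα = 29.9
Slice 3: Δl = 2.2/cos17.4° = 2.305 m; N'_3 = 326·cos17.4° = 311.1; c'Δl = 17.29; W sinα = 97.5
Slice 4: Δl = 1.8/cos25.9° = 2.001 m; N'_4 = 256·cos25.9° = 230.3; c'Δl = 15.01; W sinα = 111.8
Slice 5: Δl = 3.2/cos37.6° = 4.039 m; N'_5 = 357·cos37.6° = 282.8; c'Δl = 30.29; W sinα = 217.8
Slice 6: Δl = 2.8/cos54.8° = 4.857 m; N'_6 = 138·cos54.8° = 79.5; c'Δl = 36.43; W sinα = 112.8
Σc'Δl = 130.7 kN/m; ΣN' = 1165.8 kN/m; ΣW sinα = 569.2 kN/m
Resisting = 130.7 + 1165.8·tan36.0° = 130.7 + 847.0 = 977.7 kN/m
FS = 977.7 / 569.2 = 1.718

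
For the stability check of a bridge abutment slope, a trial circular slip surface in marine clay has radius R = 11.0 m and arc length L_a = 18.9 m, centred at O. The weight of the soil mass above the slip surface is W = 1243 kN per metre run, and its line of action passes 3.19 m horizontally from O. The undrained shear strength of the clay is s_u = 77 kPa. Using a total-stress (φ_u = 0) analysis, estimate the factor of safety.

FS = 4.04

Taking moments about the centre O, the resisting moment is provided by the undrained shear strength acting along the arc:
M_R = s_u·L_a·R = 77·18.90·11.0 = 16008.3 kN·m/m
M_D = W·d = 1243·3.19 = 3965.2 kN·m/m
FS = M_R / M_D = 16008.3 / 3965.2 = 4.037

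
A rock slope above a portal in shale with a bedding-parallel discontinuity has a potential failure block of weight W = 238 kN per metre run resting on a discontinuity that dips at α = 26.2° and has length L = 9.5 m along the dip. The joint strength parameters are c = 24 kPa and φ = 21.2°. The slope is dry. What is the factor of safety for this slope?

FS = 2.96

Resolving the block weight along and normal to the plane and applying the Mohr–Coulomb strength on the joint:
N' = W cosα = 238·cos26.2° = 213.5 kN/m
Driving force T = W sinα = 238·sin26.2° = 105.1 kN/m
Resisting force R = c·L + N'·tanφ = 24·9.5 + 213.5·tan21.2° = 228.0 + 82.8 = 310.8 kN/m
FS = R / T = 310.8 / 105.1 = 2.958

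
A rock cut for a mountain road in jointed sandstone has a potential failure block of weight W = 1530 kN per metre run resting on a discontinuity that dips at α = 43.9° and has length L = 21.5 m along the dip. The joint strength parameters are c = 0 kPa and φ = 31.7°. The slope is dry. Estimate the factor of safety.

Resolving the block weight along and normal to the plane and applying the Mohr–Coulomb strength on the joint:
N' = W cosα = 1530·cos43.9° = 1102.4 kN/m
Driving force T = W sinα = 1530·sin43.9° = 1060.9 kN/m
Resisting force R = c·L + N'·tanφ = 0·21.5 + 1102.4·tan31.7° = 0.0 + 680.9 = 680.9 kN/m
FS = R / T = 680.9 / 1060.9 = 0.642

FS = 0.64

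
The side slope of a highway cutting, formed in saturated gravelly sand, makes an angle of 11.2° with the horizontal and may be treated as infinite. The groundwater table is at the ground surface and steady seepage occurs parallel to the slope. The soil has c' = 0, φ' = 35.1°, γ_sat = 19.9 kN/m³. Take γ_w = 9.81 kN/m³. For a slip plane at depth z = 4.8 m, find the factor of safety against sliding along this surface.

FS = 1.80

With seepage parallel to the slope and the water table at the surface, the effective normal stress on the slip plane uses the buoyant unit weight γ' = γ_sat − γ_w while the driving shear stress uses γ_sat:
FS = [c' + γ' z cos²β tanφ'] / [γ_sat z sinβ cosβ]
(For c' = 0 this reduces to FS = (γ'/γ_sat)·tanφ'/tanβ.)
γ' = 19.9 − 9.81 = 10.09 kN/m³
Numerator = 0.0 + 10.09·4.8·cos²11.2°·tan35.1° = 0.0 + 10.09·4.8·0.9623·0.7028 = 32.754 kPa
Denominator = 19.9·4.8·sin11.2°·cos11.2° = 19.9·4.8·0.1942·0.9810 = 18.200 kPa
FS = 32.754 / 18.200 = 1.800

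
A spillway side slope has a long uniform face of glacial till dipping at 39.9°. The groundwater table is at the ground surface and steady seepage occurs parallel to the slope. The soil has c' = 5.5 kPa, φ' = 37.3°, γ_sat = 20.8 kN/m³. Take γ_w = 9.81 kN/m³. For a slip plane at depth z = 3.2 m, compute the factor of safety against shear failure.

FS = 0.65

With seepage parallel to the slope and the water table at the surface, the effective normal stress on the slip plane uses the buoyant unit weight γ' = γ_sat − γ_w while the driving shear stress uses γ_sat:
FS = [c' + γ' z cos²β tanφ'] / [γ_sat z sinβ cosβ]
γ' = 20.8 − 9.81 = 10.99 kN/m³
Numerator = 5.5 + 10.99·3.2·cos²39.9°·tan37.3° = 5.5 + 10.99·3.2·0.5885·0.7618 = 21.268 kPa
Denominator = 20.8·3.2·sin39.9°·cos39.9° = 20.8·3.2·0.6414·0.7672 = 32.754 kPa
FS = 21.268 / 32.754 = 0.649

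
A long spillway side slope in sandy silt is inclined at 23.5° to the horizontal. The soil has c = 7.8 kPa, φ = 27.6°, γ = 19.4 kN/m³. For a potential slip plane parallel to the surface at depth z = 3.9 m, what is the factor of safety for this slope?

FS = 1.48

For an infinite slope with a slip plane parallel to the surface (no pore pressure): FS = [c + γz cos²β tanφ] / [γz sinβ cosβ].
γz = 19.4·3.9 = 75.66 kN/m²
Numerator = 7.8 + 75.66·cos²23.5°·tan27.6° = 7.8 + 75.66·0.8410·0.5228 = 41.065 kPa
Denominator = 75.66·sin23.5°·cos23.5° = 75.66·0.3987·0.9171 = 27.667 kPa
FS = 41.065 / 27.667 = 1.484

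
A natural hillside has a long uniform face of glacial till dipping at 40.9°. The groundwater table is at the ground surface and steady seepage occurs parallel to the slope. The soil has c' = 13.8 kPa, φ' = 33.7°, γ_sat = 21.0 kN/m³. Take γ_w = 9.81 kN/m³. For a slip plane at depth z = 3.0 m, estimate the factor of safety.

With seepage parallel to the slope and the water table at the surface, the effective normal stress on the slip plane uses the buoyant unit weight γ' = γ_sat − γ_w while the driving shear stress uses γ_sat:
FS = [c' + γ' z cos²β tanφ'] / [γ_sat z sinβ cosβ]
γ' = 21.0 − 9.81 = 11.19 kN/m³
Numerator = 13.8 + 11.19·3.0·cos²40.9°·tan33.7° = 13.8 + 11.19·3.0·0.5713·0.6669 = 26.591 kPa
Denominator = 21.0·3.0·sin40.9°·cos40.9° = 21.0·3.0·0.6547·0.7559 = 31.178 kPa
FS = 26.591 / 31.178 = 0.853

FS = 0.85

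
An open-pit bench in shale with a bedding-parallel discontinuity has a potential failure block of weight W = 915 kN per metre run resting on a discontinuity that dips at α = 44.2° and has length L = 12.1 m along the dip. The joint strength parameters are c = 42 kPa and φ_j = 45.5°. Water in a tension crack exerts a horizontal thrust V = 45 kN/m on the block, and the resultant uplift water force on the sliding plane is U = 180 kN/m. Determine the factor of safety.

Resolving the block weight along and normal to the plane and applying the Mohr–Coulomb strength on the joint:
N' = W cosα − U − V sinα = 915·cos44.2° − 180 − 45·sin44.2° = 444.6 kN/m
Driving force T = W sinα + V cosα = 915·sin44.2° + 45·cos44.2° = 670.2 kN/m
Resisting force R = c·L + N'·tanφ_j = 42·12.1 + 444.6·tan45.5° = 508.2 + 452.4 = 960.6 kN/m
FS = R / T = 960.6 / 670.2 = 1.433

FS = 1.43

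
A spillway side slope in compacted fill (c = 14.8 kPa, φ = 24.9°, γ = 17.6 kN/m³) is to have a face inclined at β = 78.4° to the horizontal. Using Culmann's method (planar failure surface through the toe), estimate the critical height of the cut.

Culmann's analysis gives the critical failure plane at α_cr = (β + φ)/2 = (78.4 + 24.9)/2 = 51.7°, and the critical height
H_c = (4c/γ) · sinβ cosφ / [1 − cos(β − φ)]
    = (4·14.8/17.6) · sin78.4°·cos24.9° / [1 − cos(53.5°)]
    = 3.364 · 0.9796·0.9070 / [1 − 0.5948]
    = 3.364 · 0.8885 / 0.4052
    = 7.38 m

H_c = 7.38 m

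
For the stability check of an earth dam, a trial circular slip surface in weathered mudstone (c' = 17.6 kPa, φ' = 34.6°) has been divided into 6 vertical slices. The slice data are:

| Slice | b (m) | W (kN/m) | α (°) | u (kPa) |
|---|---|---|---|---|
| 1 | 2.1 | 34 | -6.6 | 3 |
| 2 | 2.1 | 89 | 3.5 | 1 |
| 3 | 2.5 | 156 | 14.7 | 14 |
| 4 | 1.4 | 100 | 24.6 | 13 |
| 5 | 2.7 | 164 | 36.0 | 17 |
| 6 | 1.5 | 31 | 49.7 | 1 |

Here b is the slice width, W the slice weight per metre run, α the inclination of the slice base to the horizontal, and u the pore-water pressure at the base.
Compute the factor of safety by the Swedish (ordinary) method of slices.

FS = 2.55

Ordinary method of slices: FS = Σ[c'·Δl_i + (W_i cosα_i − u_i·Δl_i)·tanφ'] / Σ W_i sinα_i, with Δl_i = b_i / cosα_i.
Slice 1: Δl = 2.1/cos(-6.6°) = 2.114 m; N'_1 = 34·cos(-6.6°) − 3·2.114 = 27.4; c'Δl = 37.21; W sinα = -3.9
Slice 2: Δl = 2.1/cos3.5° = 2.104 m; N'_2 = 89·cos3.5° − 1·2.104 = 86.7; c'Δl = 37.03; W sinα = 5.4
Slice 3: Δl = 2.5/cos14.7° = 2.585 m; N'_3 = 156·cos14.7° − 14·2.585 = 114.7; c'Δl = 45.49; W sinα = 39.6
Slice 4: Δl = 1.4/cos24.6° = 1.540 m; N'_4 = 100·cos24.6° − 13·1.540 = 70.9; c'Δl = 27.10; W sinα = 41.6
Slice 5: Δl = 2.7/cos36.0° = 3.337 m; N'_5 = 164·cos36.0° − 17·3.337 = 75.9; c'Δl = 58.74; W sinα = 96.4
Slice 6: Δl = 1.5/cos49.7° = 2.319 m; N'_6 = 31·cos49.7° − 1·2.319 = 17.7; c'Δl = 40.82; W sinα = 23.6
Σc'Δl = 246.4 kN/m; ΣN' = 393.5 kN/m; ΣW sinα = 202.8 kN/m
Resisting = 246.4 + 393.5·tan34.6° = 246.4 + 271.4 = 517.8 kN/m
FS = 517.8 / 202.8 = 2.554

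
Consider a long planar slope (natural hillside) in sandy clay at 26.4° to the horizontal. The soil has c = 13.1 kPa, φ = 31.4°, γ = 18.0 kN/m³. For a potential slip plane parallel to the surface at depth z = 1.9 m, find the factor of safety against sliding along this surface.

For an infinite slope with a slip plane parallel to the surface (no pore pressure): FS = [c + γz cos²β tanφ] / [γz sinβ cosβ].
γz = 18.0·1.9 = 34.20 kN/m²
Numerator = 13.1 + 34.20·cos²26.4°·tan31.4° = 13.1 + 34.20·0.8023·0.6104 = 29.849 kPa
Denominator = 34.20·sin26.4°·cos26.4° = 34.20·0.4446·0.8957 = 13.621 kPa
FS = 29.849 / 13.621 = 2.191

FS = 2.19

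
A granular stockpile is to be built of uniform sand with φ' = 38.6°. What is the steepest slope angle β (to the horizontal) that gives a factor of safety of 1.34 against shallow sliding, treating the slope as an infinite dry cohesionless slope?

For an infinite dry cohesionless slope FS = tanφ'/tanβ, so tanβ = tanφ' / FS.
tanβ = tan38.6° / 1.34 = 0.7983 / 1.34 = 0.5957
β = arctan(0.5957) = 30.78°

β = 30.8°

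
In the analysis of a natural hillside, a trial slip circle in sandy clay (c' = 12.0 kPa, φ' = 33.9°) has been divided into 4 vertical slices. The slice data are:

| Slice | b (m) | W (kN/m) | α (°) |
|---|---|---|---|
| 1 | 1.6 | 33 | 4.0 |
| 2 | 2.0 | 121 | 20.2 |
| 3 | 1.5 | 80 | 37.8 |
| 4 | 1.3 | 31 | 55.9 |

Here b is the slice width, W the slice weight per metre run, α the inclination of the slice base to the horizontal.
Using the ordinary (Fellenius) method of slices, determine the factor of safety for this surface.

FS = 2.09

Ordinary method of slices: FS = Σ[c'·Δl_i + (W_i cosα_i)·tanφ'] / Σ W_i sinα_i, with Δl_i = b_i / cosα_i.
Slice 1: Δl = 1.6/cos4.0° = 1.604 m; N'_1 = 33·cos4.0° = 32.9; c'Δl = 19.25; W sinα = 2.3
Slice 2: Δl = 2.0/cos20.2° = 2.131 m; N'_2 = 121·cos20.2° = 113.6; c'Δl = 25.57; W sinα = 41.8
Slice 3: Δl = 1.5/cos37.8° = 1.898 m; N'_3 = 80·cos37.8° = 63.2; c'Δl = 22.78; W sinα = 49.0
Slice 4: Δl = 1.3/cos55.9° = 2.319 m; N'_4 = 31·cos55.9° = 17.4; c'Δl = 27.83; W sinα = 25.7
Σc'Δl = 95.4 kN/m; ΣN' = 227.1 kN/m; ΣW sinα = 118.8 kN/m
Resisting = 95.4 + 227.1·tan33.9° = 95.4 + 152.6 = 248.0 kN/m
FS = 248.0 / 118.8 = 2.088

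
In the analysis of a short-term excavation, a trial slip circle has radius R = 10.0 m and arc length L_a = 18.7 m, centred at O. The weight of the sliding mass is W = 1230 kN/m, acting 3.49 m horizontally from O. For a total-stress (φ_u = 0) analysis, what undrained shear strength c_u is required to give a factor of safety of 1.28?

FS = c_u·L_a·R / (W·d), so c_u = FS·W·d / (L_a·R).
c_u = 1.28·1230·3.49 / (18.70·10.0) = 5494.7 / 187.00 = 29.38 kPa

c_u = 29.4 kPa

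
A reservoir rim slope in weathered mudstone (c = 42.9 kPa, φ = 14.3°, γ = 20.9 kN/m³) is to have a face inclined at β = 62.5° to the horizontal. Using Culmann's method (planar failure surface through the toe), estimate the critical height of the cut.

H_c = 21.16 m

Culmann's analysis gives the critical failure plane at α_cr = (β + φ)/2 = (62.5 + 14.3)/2 = 38.4°, and the critical height
H_c = (4c/γ) · sinβ cosφ / [1 − cos(β − φ)]
    = (4·42.9/20.9) · sin62.5°·cos14.3° / [1 − cos(48.2°)]
    = 8.211 · 0.8870·0.9690 / [1 − 0.6665]
    = 8.211 · 0.8595 / 0.3335
    = 21.16 m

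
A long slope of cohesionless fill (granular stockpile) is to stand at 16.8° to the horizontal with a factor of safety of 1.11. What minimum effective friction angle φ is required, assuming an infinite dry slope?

φ = 18.5°

FS = tanφ/tanβ ⇒ tanφ = FS · tanβ = 1.11 · tan16.8° = 0.3351
φ = arctan(0.3351) = 18.53°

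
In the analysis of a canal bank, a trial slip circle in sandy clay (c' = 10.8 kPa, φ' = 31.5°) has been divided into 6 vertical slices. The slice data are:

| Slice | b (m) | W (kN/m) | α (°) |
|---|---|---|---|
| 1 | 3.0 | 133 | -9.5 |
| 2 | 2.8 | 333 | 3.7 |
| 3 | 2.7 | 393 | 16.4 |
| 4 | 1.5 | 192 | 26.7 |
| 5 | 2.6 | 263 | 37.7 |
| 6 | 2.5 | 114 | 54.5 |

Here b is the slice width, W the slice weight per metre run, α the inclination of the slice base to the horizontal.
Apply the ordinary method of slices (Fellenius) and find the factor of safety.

FS = 2.18

Ordinary method of slices: FS = Σ[c'·Δl_i + (W_i cosα_i)·tanφ'] / Σ W_i sinα_i, with Δl_i = b_i / cosα_i.
Slice 1: Δl = 3.0/cos(-9.5°) = 3.042 m; N'_1 = 133·cos(-9.5°) = 131.2; c'Δl = 32.85; W sinα = -22.0
Slice 2: Δl = 2.8/cos3.7° = 2.806 m; N'_2 = 333·cos3.7° = 332.3; c'Δl = 30.30; W sinα = 21.5
Slice 3: Δl = 2.7/cos16.4° = 2.815 m; N'_3 = 393·cos16.4° = 377.0; c'Δl = 30.40; W sinα = 111.0
Slice 4: Δl = 1.5/cos26.7° = 1.679 m; N'_4 = 192·cos26.7° = 171.5; c'Δl = 18.13; W sinα = 86.3
Slice 5: Δl = 2.6/cos37.7° = 3.286 m; N'_5 = 263·cos37.7° = 208.1; c'Δl = 35.49; W sinα = 160.8
Slice 6: Δl = 2.5/cos54.5° = 4.305 m; N'_6 = 114·cos54.5° = 66.2; c'Δl = 46.50; W sinα = 92.8
Σc'Δl = 193.7 kN/m; ΣN' = 1286.3 kN/m; ΣW sinα = 450.4 kN/m
Resisting = 193.7 + 1286.3·tan31.5° = 193.7 + 788.3 = 981.9 kN/m
FS = 981.9 / 450.4 = 2.180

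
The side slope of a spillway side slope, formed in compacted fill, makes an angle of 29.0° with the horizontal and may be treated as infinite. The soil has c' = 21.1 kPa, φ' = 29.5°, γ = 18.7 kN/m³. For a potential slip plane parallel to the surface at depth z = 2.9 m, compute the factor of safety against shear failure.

FS = 1.94

For an infinite slope with a slip plane parallel to the surface (no pore pressure): FS = [c' + γz cos²β tanφ'] / [γz sinβ cosβ].
γz = 18.7·2.9 = 54.23 kN/m²
Numerator = 21.1 + 54.23·cos²29.0°·tan29.5° = 21.1 + 54.23·0.7650·0.5658 = 44.570 kPa
Denominator = 54.23·sin29.0°·cos29.0° = 54.23·0.4848·0.8746 = 22.995 kPa
FS = 44.570 / 22.995 = 1.938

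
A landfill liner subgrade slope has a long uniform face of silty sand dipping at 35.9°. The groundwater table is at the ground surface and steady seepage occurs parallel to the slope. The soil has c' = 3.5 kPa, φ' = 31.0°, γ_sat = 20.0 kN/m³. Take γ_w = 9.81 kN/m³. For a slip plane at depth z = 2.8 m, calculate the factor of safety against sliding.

FS = 0.55

With seepage parallel to the slope and the water table at the surface, the effective normal stress on the slip plane uses the buoyant unit weight γ' = γ_sat − γ_w while the driving shear stress uses γ_sat:
FS = [c' + γ' z cos²β tanφ'] / [γ_sat z sinβ cosβ]
γ' = 20.0 − 9.81 = 10.19 kN/m³
Numerator = 3.5 + 10.19·2.8·cos²35.9°·tan31.0° = 3.5 + 10.19·2.8·0.6562·0.6009 = 14.749 kPa
Denominator = 20.0·2.8·sin35.9°·cos35.9° = 20.0·2.8·0.5864·0.8100 = 26.599 kPa
FS = 14.749 / 26.599 = 0.554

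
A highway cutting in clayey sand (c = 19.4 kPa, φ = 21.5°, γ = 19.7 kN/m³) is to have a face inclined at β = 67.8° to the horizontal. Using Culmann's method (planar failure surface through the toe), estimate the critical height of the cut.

Culmann's analysis gives the critical failure plane at α_cr = (β + φ)/2 = (67.8 + 21.5)/2 = 44.6°, and the critical height
H_c = (4c/γ) · sinβ cosφ / [1 − cos(β − φ)]
    = (4·19.4/19.7) · sin67.8°·cos21.5° / [1 − cos(46.3°)]
    = 3.939 · 0.9259·0.9304 / [1 − 0.6909]
    = 3.939 · 0.8614 / 0.3091
    = 10.98 m

H_c = 10.98 m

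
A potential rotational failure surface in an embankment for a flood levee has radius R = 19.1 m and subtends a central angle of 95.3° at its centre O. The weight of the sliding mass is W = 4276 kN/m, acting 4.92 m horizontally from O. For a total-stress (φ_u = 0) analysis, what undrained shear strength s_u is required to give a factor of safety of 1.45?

s_u = 50.3 kPa

FS = s_u·L_a·R / (W·d), so s_u = FS·W·d / (L_a·R).
Arc length L_a = R·θ = 19.1·(95.3°·π/180) = 19.1·1.6633 = 31.77 m
s_u = 1.45·4276·4.92 / (31.77·19.1) = 30505.0 / 606.79 = 50.27 kPa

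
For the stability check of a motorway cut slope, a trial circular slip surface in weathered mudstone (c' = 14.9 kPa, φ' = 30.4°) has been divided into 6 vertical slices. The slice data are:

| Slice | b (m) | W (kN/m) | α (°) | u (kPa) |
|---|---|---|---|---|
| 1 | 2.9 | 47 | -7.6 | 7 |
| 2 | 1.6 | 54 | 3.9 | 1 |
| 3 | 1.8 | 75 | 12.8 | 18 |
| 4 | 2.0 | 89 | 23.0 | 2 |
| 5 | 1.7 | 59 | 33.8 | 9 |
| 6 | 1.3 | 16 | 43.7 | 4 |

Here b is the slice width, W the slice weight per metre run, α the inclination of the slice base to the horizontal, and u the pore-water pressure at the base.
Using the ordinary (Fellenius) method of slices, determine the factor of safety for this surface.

Ordinary method of slices: FS = Σ[c'·Δl_i + (W_i cosα_i − u_i·Δl_i)·tanφ'] / Σ W_i sinα_i, with Δl_i = b_i / cosα_i.
Slice 1: Δl = 2.9/cos(-7.6°) = 2.926 m; N'_1 = 47·cos(-7.6°) − 7·2.926 = 26.1; c'Δl = 43.59; W sinα = -6.2
Slice 2: Δl = 1.6/cos3.9° = 1.604 m; N'_2 = 54·cos3.9° − 1·1.604 = 52.3; c'Δl = 23.90; W sinα = 3.7
Slice 3: Δl = 1.8/cos12.8° = 1.846 m; N'_3 = 75·cos12.8° − 18·1.846 = 39.9; c'Δl = 27.50; W sinα = 16.6
Slice 4: Δl = 2.0/cos23.0° = 2.173 m; N'_4 = 89·cos23.0° − 2·2.173 = 77.6; c'Δl = 32.37; W sinα = 34.8
Slice 5: Δl = 1.7/cos33.8° = 2.046 m; N'_5 = 59·cos33.8° − 9·2.046 = 30.6; c'Δl = 30.48; W sinα = 32.8
Slice 6: Δl = 1.3/cos43.7° = 1.798 m; N'_6 = 16·cos43.7° − 4·1.798 = 4.4; c'Δl = 26.79; W sinα = 11.1
Σc'Δl = 184.6 kN/m; ΣN' = 230.9 kN/m; ΣW sinα = 92.7 kN/m
Resisting = 184.6 + 230.9·tan30.4° = 184.6 + 135.4 = 320.1 kN/m
FS = 320.1 / 92.7 = 3.452

FS = 3.45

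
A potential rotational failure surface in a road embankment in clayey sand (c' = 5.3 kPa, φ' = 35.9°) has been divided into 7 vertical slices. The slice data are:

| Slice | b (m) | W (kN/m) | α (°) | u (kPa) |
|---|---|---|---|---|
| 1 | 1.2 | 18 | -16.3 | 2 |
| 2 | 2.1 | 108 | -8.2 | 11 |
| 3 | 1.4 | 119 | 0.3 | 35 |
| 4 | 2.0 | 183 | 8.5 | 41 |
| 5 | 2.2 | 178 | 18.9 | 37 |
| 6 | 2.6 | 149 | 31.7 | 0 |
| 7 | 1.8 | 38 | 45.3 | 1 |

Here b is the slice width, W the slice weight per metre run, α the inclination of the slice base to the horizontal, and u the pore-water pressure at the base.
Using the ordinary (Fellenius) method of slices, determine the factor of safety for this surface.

Ordinary method of slices: FS = Σ[c'·Δl_i + (W_i cosα_i − u_i·Δl_i)·tanφ'] / Σ W_i sinα_i, with Δl_i = b_i / cosα_i.
Slice 1: Δl = 1.2/cos(-16.3°) = 1.250 m; N'_1 = 18·cos(-16.3°) − 2·1.250 = 14.8; c'Δl = 6.63; W sinα = -5.1
Slice 2: Δl = 2.1/cos(-8.2°) = 2.122 m; N'_2 = 108·cos(-8.2°) − 11·2.122 = 83.6; c'Δl = 11.24; W sinα = -15.4
Slice 3: Δl = 1.4/cos0.3° = 1.400 m; N'_3 = 119·cos0.3° − 35·1.400 = 70.0; c'Δl = 7.42; W sinα = 0.6
Slice 4: Δl = 2.0/cos8.5° = 2.022 m; N'_4 = 183·cos8.5° − 41·2.022 = 98.1; c'Δl = 10.72; W sinα = 27.0
Slice 5: Δl = 2.2/cos18.9° = 2.325 m; N'_5 = 178·cos18.9° − 37·2.325 = 82.4; c'Δl = 12.32; W sinα = 57.7
Slice 6: Δl = 2.6/cos31.7° = 3.056 m; N'_6 = 149·cos31.7° − 0·3.056 = 126.8; c'Δl = 16.20; W sinα = 78.3
Slice 7: Δl = 1.8/cos45.3° = 2.559 m; N'_7 = 38·cos45.3° − 1·2.559 = 24.2; c'Δl = 13.56; W sinα = 27.0
Σc'Δl = 78.1 kN/m; ΣN' = 499.7 kN/m; ΣW sinα = 170.2 kN/m
Resisting = 78.1 + 499.7·tan35.9° = 78.1 + 361.7 = 439.8 kN/m
FS = 439.8 / 170.2 = 2.584

FS = 2.58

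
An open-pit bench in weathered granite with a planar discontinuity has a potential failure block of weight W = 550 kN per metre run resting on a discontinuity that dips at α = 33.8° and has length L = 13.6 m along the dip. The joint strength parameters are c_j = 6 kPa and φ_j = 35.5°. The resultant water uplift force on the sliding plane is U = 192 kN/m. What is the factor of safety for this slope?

Resolving the block weight along and normal to the plane and applying the Mohr–Coulomb strength on the joint:
N' = W cosα − U = 550·cos33.8° − 192 = 265.0 kN/m
Driving force T = W sinα = 550·sin33.8° = 306.0 kN/m
Resisting force R = c_j·L + N'·tanφ_j = 6·13.6 + 265.0·tan35.5° = 81.6 + 189.1 = 270.7 kN/m
FS = R / T = 270.7 / 306.0 = 0.885

FS = 0.88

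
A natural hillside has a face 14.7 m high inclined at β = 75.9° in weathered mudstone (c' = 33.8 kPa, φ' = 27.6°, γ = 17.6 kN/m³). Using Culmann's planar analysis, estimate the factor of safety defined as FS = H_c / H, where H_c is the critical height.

H_c = (4c'/γ) · sinβ cosφ' / [1 − cos(β − φ')]
    = (4·33.8/17.6) · sin75.9°·cos27.6° / [1 − cos48.3°]
    = 7.682 · 0.8595 / 0.3348 = 19.72 m
FS = H_c / H = 19.72 / 14.7 = 1.342

FS = 1.34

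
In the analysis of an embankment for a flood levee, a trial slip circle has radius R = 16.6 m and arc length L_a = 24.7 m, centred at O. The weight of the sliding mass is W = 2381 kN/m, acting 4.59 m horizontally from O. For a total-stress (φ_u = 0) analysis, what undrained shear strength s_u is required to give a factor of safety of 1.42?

s_u = 37.8 kPa

FS = s_u·L_a·R / (W·d), so s_u = FS·W·d / (L_a·R).
s_u = 1.42·2381·4.59 / (24.70·16.6) = 15518.9 / 410.02 = 37.85 kPa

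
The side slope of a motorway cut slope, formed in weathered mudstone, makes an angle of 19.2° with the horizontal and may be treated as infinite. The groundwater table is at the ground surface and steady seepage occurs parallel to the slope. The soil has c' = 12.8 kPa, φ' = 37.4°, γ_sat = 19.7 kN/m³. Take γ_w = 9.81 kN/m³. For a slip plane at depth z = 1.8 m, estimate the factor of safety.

With seepage parallel to the slope and the water table at the surface, the effective normal stress on the slip plane uses the buoyant unit weight γ' = γ_sat − γ_w while the driving shear stress uses γ_sat:
FS = [c' + γ' z cos²β tanφ'] / [γ_sat z sinβ cosβ]
γ' = 19.7 − 9.81 = 9.89 kN/m³
Numerator = 12.8 + 9.89·1.8·cos²19.2°·tan37.4° = 12.8 + 9.89·1.8·0.8918·0.7646 = 24.939 kPa
Denominator = 19.7·1.8·sin19.2°·cos19.2° = 19.7·1.8·0.3289·0.9444 = 11.013 kPa
FS = 24.939 / 11.013 = 2.264

FS = 2.26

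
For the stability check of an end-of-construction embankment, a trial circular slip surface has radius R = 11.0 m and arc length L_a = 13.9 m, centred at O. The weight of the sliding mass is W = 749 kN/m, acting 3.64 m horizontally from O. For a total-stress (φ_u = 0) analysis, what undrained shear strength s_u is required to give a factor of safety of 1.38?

FS = s_u·L_a·R / (W·d), so s_u = FS·W·d / (L_a·R).
s_u = 1.38·749·3.64 / (13.90·11.0) = 3762.4 / 152.90 = 24.61 kPa

s_u = 24.6 kPa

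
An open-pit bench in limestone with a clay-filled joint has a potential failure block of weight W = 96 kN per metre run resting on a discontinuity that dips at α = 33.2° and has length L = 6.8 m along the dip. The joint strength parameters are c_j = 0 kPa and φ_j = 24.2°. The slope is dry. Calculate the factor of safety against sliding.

FS = 0.69

Resolving the block weight along and normal to the plane and applying the Mohr–Coulomb strength on the joint:
N' = W cosα = 96·cos33.2° = 80.3 kN/m
Driving force T = W sinα = 96·sin33.2° = 52.6 kN/m
Resisting force R = c_j·L + N'·tanφ_j = 0·6.8 + 80.3·tan24.2° = 0.0 + 36.1 = 36.1 kN/m
FS = R / T = 36.1 / 52.6 = 0.687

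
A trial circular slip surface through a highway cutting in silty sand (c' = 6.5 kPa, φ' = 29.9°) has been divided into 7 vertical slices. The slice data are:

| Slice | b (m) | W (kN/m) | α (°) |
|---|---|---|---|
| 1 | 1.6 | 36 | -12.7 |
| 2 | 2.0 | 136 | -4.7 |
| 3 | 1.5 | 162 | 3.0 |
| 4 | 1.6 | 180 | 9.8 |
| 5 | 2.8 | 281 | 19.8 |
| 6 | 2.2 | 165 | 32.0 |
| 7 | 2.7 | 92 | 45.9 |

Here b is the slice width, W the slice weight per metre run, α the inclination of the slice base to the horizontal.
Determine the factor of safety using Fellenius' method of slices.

Ordinary method of slices: FS = Σ[c'·Δl_i + (W_i cosα_i)·tanφ'] / Σ W_i sinα_i, with Δl_i = b_i / cosα_i.
Slice 1: Δl = 1.6/cos(-12.7°) = 1.640 m; N'_1 = 36·cos(-12.7°) = 35.1; c'Δl = 10.66; W sinα = -7.9
Slice 2: Δl = 2.0/cos(-4.7°) = 2.007 m; N'_2 = 136·cos(-4.7°) = 135.5; c'Δl = 13.04; W sinα = -11.1
Slice 3: Δl = 1.5/cos3.0° = 1.502 m; N'_3 = 162·cos3.0° = 161.8; c'Δl = 9.76; W sinα = 8.5
Slice 4: Δl = 1.6/cos9.8° = 1.624 m; N'_4 = 180·cos9.8° = 177.4; c'Δl = 10.55; W sinα = 30.6
Slice 5: Δl = 2.8/cos19.8° = 2.976 m; N'_5 = 281·cos19.8° = 264.4; c'Δl = 19.34; W sinα = 95.2
Slice 6: Δl = 2.2/cos32.0° = 2.594 m; N'_6 = 165·cos32.0° = 139.9; c'Δl = 16.86; W sinα = 87.4
Slice 7: Δl = 2.7/cos45.9° = 3.880 m; N'_7 = 92·cos45.9° = 64.0; c'Δl = 25.22; W sinα = 66.1
Σc'Δl = 105.4 kN/m; ΣN' = 978.2 kN/m; ΣW sinα = 268.7 kN/m
Resisting = 105.4 + 978.2·tan29.9° = 105.4 + 562.5 = 667.9 kN/m
FS = 667.9 / 268.7 = 2.485

FS = 2.49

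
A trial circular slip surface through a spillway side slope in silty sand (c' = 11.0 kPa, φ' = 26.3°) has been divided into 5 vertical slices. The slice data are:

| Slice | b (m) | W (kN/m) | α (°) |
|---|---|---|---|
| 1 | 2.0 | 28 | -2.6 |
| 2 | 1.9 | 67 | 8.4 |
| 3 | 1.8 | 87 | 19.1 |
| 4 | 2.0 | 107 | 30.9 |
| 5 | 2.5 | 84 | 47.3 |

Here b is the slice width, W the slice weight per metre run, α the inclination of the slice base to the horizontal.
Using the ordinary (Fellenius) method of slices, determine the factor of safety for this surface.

Ordinary method of slices: FS = Σ[c'·Δl_i + (W_i cosα_i)·tanφ'] / Σ W_i sinα_i, with Δl_i = b_i / cosα_i.
Slice 1: Δl = 2.0/cos(-2.6°) = 2.002 m; N'_1 = 28·cos(-2.6°) = 28.0; c'Δl = 22.02; W sinα = -1.3
Slice 2: Δl = 1.9/cos8.4° = 1.921 m; N'_2 = 67·cos8.4° = 66.3; c'Δl = 21.13; W sinα = 9.8
Slice 3: Δl = 1.8/cos19.1° = 1.905 m; N'_3 = 87·cos19.1° = 82.2; c'Δl = 20.95; W sinα = 28.5
Slice 4: Δl = 2.0/cos30.9° = 2.331 m; N'_4 = 107·cos30.9° = 91.8; c'Δl = 25.64; W sinα = 54.9
Slice 5: Δl = 2.5/cos47.3° = 3.686 m; N'_5 = 84·cos47.3° = 57.0; c'Δl = 40.55; W sinα = 61.7
Σc'Δl = 130.3 kN/m; ΣN' = 325.2 kN/m; ΣW sinα = 153.7 kN/m
Resisting = 130.3 + 325.2·tan26.3° = 130.3 + 160.7 = 291.0 kN/m
FS = 291.0 / 153.7 = 1.894

FS = 1.89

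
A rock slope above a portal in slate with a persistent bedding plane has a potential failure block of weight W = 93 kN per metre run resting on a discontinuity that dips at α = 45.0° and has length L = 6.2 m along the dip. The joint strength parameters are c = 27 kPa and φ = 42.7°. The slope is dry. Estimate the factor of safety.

FS = 3.47

Resolving the block weight along and normal to the plane and applying the Mohr–Coulomb strength on the joint:
N' = W cosα = 93·cos45.0° = 65.8 kN/m
Driving force T = W sinα = 93·sin45.0° = 65.8 kN/m
Resisting force R = c·L + N'·tanφ = 27·6.2 + 65.8·tan42.7° = 167.4 + 60.7 = 228.1 kN/m
FS = R / T = 228.1 / 65.8 = 3.468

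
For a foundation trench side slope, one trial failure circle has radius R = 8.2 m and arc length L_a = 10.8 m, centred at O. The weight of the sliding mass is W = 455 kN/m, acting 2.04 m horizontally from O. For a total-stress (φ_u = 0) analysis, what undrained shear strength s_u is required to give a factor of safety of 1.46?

s_u = 15.3 kPa

FS = s_u·L_a·R / (W·d), so s_u = FS·W·d / (L_a·R).
s_u = 1.46·455·2.04 / (10.80·8.2) = 1355.2 / 88.56 = 15.30 kPa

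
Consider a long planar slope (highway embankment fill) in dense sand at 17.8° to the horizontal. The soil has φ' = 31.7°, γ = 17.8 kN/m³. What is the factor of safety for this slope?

For a dry cohesionless infinite slope the factor of safety is FS = tanφ' / tanβ.
FS = tan31.7° / tan17.8° = 0.6176 / 0.3211 = 1.924

FS = 1.92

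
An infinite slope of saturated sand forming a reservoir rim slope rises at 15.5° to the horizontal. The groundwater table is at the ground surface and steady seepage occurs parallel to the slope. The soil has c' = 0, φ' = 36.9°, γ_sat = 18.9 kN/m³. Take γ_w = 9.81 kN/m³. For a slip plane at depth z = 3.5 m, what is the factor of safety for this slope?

With seepage parallel to the slope and the water table at the surface, the effective normal stress on the slip plane uses the buoyant unit weight γ' = γ_sat − γ_w while the driving shear stress uses γ_sat:
FS = [c' + γ' z cos²β tanφ'] / [γ_sat z sinβ cosβ]
(For c' = 0 this reduces to FS = (γ'/γ_sat)·tanφ'/tanβ.)
γ' = 18.9 − 9.81 = 9.09 kN/m³
Numerator = 0.0 + 9.09·3.5·cos²15.5°·tan36.9° = 0.0 + 9.09·3.5·0.9286·0.7508 = 22.181 kPa
Denominator = 18.9·3.5·sin15.5°·cos15.5° = 18.9·3.5·0.2672·0.9636 = 17.035 kPa
FS = 22.181 / 17.035 = 1.302

FS = 1.30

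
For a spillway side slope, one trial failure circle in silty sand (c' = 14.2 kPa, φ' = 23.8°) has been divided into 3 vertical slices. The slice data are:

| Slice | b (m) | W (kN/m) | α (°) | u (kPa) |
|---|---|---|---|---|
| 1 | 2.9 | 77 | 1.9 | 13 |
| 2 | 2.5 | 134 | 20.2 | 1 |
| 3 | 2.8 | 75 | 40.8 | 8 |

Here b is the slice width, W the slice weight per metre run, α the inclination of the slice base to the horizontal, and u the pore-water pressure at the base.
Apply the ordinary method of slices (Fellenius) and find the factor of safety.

Ordinary method of slices: FS = Σ[c'·Δl_i + (W_i cosα_i − u_i·Δl_i)·tanφ'] / Σ W_i sinα_i, with Δl_i = b_i / cosα_i.
Slice 1: Δl = 2.9/cos1.9° = 2.902 m; N'_1 = 77·cos1.9° − 13·2.902 = 39.2; c'Δl = 41.20; W sinα = 2.6
Slice 2: Δl = 2.5/cos20.2° = 2.664 m; N'_2 = 134·cos20.2° − 1·2.664 = 123.1; c'Δl = 37.83; W sinα = 46.3
Slice 3: Δl = 2.8/cos40.8° = 3.699 m; N'_3 = 75·cos40.8° − 8·3.699 = 27.2; c'Δl = 52.52; W sinα = 49.0
Σc'Δl = 131.6 kN/m; ΣN' = 189.5 kN/m; ΣW sinα = 97.8 kN/m
Resisting = 131.6 + 189.5·tan23.8° = 131.6 + 83.6 = 215.1 kN/m
FS = 215.1 / 97.8 = 2.199

FS = 2.20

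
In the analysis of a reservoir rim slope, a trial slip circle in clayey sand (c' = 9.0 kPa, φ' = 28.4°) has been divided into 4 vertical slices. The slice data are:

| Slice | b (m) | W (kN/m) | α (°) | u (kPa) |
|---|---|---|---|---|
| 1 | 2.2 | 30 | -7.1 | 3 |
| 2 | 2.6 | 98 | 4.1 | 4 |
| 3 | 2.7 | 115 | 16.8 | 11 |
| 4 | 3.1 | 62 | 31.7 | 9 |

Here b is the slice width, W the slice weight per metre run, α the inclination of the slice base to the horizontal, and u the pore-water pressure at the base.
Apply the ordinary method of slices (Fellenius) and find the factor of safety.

FS = 3.11

Ordinary method of slices: FS = Σ[c'·Δl_i + (W_i cosα_i − u_i·Δl_i)·tanφ'] / Σ W_i sinα_i, with Δl_i = b_i / cosα_i.
Slice 1: Δl = 2.2/cos(-7.1°) = 2.217 m; N'_1 = 30·cos(-7.1°) − 3·2.217 = 23.1; c'Δl = 19.95; W sinα = -3.7
Slice 2: Δl = 2.6/cos4.1° = 2.607 m; N'_2 = 98·cos4.1° − 4·2.607 = 87.3; c'Δl = 23.46; W sinα = 7.0
Slice 3: Δl = 2.7/cos16.8° = 2.820 m; N'_3 = 115·cos16.8° − 11·2.820 = 79.1; c'Δl = 25.38; W sinα = 33.2
Slice 4: Δl = 3.1/cos31.7° = 3.644 m; N'_4 = 62·cos31.7° − 9·3.644 = 20.0; c'Δl = 32.79; W sinα = 32.6
Σc'Δl = 101.6 kN/m; ΣN' = 209.5 kN/m; ΣW sinα = 69.1 kN/m
Resisting = 101.6 + 209.5·tan28.4° = 101.6 + 113.3 = 214.8 kN/m
FS = 214.8 / 69.1 = 3.108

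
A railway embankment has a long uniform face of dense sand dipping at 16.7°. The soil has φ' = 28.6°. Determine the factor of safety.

For a dry cohesionless infinite slope the factor of safety is FS = tanφ' / tanβ.
FS = tan28.6° / tan16.7° = 0.5452 / 0.3000 = 1.817

FS = 1.82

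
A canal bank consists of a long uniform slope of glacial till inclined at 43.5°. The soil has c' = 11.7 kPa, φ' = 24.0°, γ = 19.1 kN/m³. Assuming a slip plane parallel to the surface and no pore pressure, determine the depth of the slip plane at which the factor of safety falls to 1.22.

Setting FS = 1.22 in FS = [c' + γz cos²β tanφ'] / [γz sinβ cosβ] and solving for z:
z = c' / [γ cosβ (FS·sinβ − cosβ·tanφ')]
  = 11.7 / [19.1·cos43.5°·(1.22·sin43.5° − cos43.5°·tan24.0°)]
  = 11.7 / [19.1·0.7254·(1.22·0.6884 − 0.7254·0.4452)]
  = 11.7 / 7.1606 = 1.634 m

z = 1.63 m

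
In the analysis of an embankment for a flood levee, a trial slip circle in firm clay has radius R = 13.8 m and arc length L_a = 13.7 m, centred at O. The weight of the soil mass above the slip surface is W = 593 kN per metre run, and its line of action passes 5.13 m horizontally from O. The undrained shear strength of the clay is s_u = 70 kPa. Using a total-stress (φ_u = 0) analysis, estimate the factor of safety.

Taking moments about the centre O, the resisting moment is provided by the undrained shear strength acting along the arc:
M_R = s_u·L_a·R = 70·13.70·13.8 = 13234.2 kN·m/m
M_D = W·d = 593·5.13 = 3042.1 kN·m/m
FS = M_R / M_D = 13234.2 / 3042.1 = 4.350

FS = 4.35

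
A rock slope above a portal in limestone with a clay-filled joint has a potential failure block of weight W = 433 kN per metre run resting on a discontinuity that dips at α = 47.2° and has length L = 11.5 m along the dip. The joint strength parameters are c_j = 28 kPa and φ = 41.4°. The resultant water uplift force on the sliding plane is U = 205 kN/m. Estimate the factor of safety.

Resolving the block weight along and normal to the plane and applying the Mohr–Coulomb strength on the joint:
N' = W cosα − U = 433·cos47.2° − 205 = 89.2 kN/m
Driving force T = W sinα = 433·sin47.2° = 317.7 kN/m
Resisting force R = c_j·L + N'·tanφ = 28·11.5 + 89.2·tan41.4° = 322.0 + 78.6 = 400.6 kN/m
FS = R / T = 400.6 / 317.7 = 1.261

FS = 1.26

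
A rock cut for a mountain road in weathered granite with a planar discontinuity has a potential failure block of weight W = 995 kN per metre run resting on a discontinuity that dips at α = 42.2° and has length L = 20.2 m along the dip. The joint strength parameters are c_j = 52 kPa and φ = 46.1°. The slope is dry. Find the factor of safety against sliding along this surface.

FS = 2.72

Resolving the block weight along and normal to the plane and applying the Mohr–Coulomb strength on the joint:
N' = W cosα = 995·cos42.2° = 737.1 kN/m
Driving force T = W sinα = 995·sin42.2° = 668.4 kN/m
Resisting force R = c_j·L + N'·tanφ = 52·20.2 + 737.1·tan46.1° = 1050.4 + 766.0 = 1816.4 kN/m
FS = R / T = 1816.4 / 668.4 = 2.718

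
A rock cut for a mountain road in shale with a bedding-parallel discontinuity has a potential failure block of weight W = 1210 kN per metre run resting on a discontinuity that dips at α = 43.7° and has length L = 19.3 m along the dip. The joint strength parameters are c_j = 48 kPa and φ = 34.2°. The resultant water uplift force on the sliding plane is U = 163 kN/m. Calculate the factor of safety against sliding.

FS = 1.69

Resolving the block weight along and normal to the plane and applying the Mohr–Coulomb strength on the joint:
N' = W cosα − U = 1210·cos43.7° − 163 = 711.8 kN/m
Driving force T = W sinα = 1210·sin43.7° = 836.0 kN/m
Resisting force R = c_j·L + N'·tanφ = 48·19.3 + 711.8·tan34.2° = 926.4 + 483.7 = 1410.1 kN/m
FS = R / T = 1410.1 / 836.0 = 1.687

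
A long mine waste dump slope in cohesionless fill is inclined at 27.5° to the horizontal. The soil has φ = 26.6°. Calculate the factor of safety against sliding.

FS = 0.96

For a dry cohesionless infinite slope the factor of safety is FS = tanφ / tanβ.
FS = tan26.6° / tan27.5° = 0.5008 / 0.5206 = 0.962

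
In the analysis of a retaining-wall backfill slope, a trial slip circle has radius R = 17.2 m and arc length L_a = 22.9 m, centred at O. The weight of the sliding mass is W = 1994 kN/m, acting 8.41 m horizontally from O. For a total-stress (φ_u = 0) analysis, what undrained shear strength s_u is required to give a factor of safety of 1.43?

s_u = 60.9 kPa

FS = s_u·L_a·R / (W·d), so s_u = FS·W·d / (L_a·R).
s_u = 1.43·1994·8.41 / (22.90·17.2) = 23980.4 / 393.88 = 60.88 kPa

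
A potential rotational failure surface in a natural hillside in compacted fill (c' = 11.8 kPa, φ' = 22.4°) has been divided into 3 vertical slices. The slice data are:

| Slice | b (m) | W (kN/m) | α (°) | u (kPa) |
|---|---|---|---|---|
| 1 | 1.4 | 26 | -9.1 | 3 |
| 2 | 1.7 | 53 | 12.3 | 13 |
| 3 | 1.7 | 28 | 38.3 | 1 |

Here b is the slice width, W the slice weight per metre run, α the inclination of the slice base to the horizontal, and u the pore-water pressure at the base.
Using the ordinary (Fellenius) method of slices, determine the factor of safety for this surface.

Ordinary method of slices: FS = Σ[c'·Δl_i + (W_i cosα_i − u_i·Δl_i)·tanφ'] / Σ W_i sinα_i, with Δl_i = b_i / cosα_i.
Slice 1: Δl = 1.4/cos(-9.1°) = 1.418 m; N'_1 = 26·cos(-9.1°) − 3·1.418 = 21.4; c'Δl = 16.73; W sinα = -4.1
Slice 2: Δl = 1.7/cos12.3° = 1.740 m; N'_2 = 53·cos12.3° − 13·1.740 = 29.2; c'Δl = 20.53; W sinα = 11.3
Slice 3: Δl = 1.7/cos38.3° = 2.166 m; N'_3 = 28·cos38.3° − 1·2.166 = 19.8; c'Δl = 25.56; W sinα = 17.4
Σc'Δl = 62.8 kN/m; ΣN' = 70.4 kN/m; ΣW sinα = 24.5 kN/m
Resisting = 62.8 + 70.4·tan22.4° = 62.8 + 29.0 = 91.8 kN/m
FS = 91.8 / 24.5 = 3.743

FS = 3.74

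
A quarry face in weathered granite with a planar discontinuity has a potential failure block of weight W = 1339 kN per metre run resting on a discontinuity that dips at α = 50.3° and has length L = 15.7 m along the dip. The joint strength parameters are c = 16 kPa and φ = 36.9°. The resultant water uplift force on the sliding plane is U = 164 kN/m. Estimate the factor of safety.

Resolving the block weight along and normal to the plane and applying the Mohr–Coulomb strength on the joint:
N' = W cosα − U = 1339·cos50.3° − 164 = 691.3 kN/m
Driving force T = W sinα = 1339·sin50.3° = 1030.2 kN/m
Resisting force R = c·L + N'·tanφ = 16·15.7 + 691.3·tan36.9° = 251.2 + 519.1 = 770.3 kN/m
FS = R / T = 770.3 / 1030.2 = 0.748

FS = 0.75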